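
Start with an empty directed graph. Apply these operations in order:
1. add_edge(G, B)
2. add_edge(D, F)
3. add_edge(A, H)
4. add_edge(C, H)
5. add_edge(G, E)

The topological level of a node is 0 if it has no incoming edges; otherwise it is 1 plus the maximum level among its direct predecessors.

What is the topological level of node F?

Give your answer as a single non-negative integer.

Answer: 1

Derivation:
Op 1: add_edge(G, B). Edges now: 1
Op 2: add_edge(D, F). Edges now: 2
Op 3: add_edge(A, H). Edges now: 3
Op 4: add_edge(C, H). Edges now: 4
Op 5: add_edge(G, E). Edges now: 5
Compute levels (Kahn BFS):
  sources (in-degree 0): A, C, D, G
  process A: level=0
    A->H: in-degree(H)=1, level(H)>=1
  process C: level=0
    C->H: in-degree(H)=0, level(H)=1, enqueue
  process D: level=0
    D->F: in-degree(F)=0, level(F)=1, enqueue
  process G: level=0
    G->B: in-degree(B)=0, level(B)=1, enqueue
    G->E: in-degree(E)=0, level(E)=1, enqueue
  process H: level=1
  process F: level=1
  process B: level=1
  process E: level=1
All levels: A:0, B:1, C:0, D:0, E:1, F:1, G:0, H:1
level(F) = 1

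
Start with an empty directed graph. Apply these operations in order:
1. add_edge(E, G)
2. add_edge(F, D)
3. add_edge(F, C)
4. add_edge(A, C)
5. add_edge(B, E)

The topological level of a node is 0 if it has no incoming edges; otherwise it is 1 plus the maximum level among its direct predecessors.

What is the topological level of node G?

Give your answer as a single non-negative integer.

Answer: 2

Derivation:
Op 1: add_edge(E, G). Edges now: 1
Op 2: add_edge(F, D). Edges now: 2
Op 3: add_edge(F, C). Edges now: 3
Op 4: add_edge(A, C). Edges now: 4
Op 5: add_edge(B, E). Edges now: 5
Compute levels (Kahn BFS):
  sources (in-degree 0): A, B, F
  process A: level=0
    A->C: in-degree(C)=1, level(C)>=1
  process B: level=0
    B->E: in-degree(E)=0, level(E)=1, enqueue
  process F: level=0
    F->C: in-degree(C)=0, level(C)=1, enqueue
    F->D: in-degree(D)=0, level(D)=1, enqueue
  process E: level=1
    E->G: in-degree(G)=0, level(G)=2, enqueue
  process C: level=1
  process D: level=1
  process G: level=2
All levels: A:0, B:0, C:1, D:1, E:1, F:0, G:2
level(G) = 2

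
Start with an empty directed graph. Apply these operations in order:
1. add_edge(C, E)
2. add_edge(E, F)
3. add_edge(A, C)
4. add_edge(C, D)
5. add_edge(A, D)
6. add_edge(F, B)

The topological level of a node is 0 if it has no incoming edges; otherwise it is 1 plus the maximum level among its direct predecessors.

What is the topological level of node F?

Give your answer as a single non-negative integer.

Op 1: add_edge(C, E). Edges now: 1
Op 2: add_edge(E, F). Edges now: 2
Op 3: add_edge(A, C). Edges now: 3
Op 4: add_edge(C, D). Edges now: 4
Op 5: add_edge(A, D). Edges now: 5
Op 6: add_edge(F, B). Edges now: 6
Compute levels (Kahn BFS):
  sources (in-degree 0): A
  process A: level=0
    A->C: in-degree(C)=0, level(C)=1, enqueue
    A->D: in-degree(D)=1, level(D)>=1
  process C: level=1
    C->D: in-degree(D)=0, level(D)=2, enqueue
    C->E: in-degree(E)=0, level(E)=2, enqueue
  process D: level=2
  process E: level=2
    E->F: in-degree(F)=0, level(F)=3, enqueue
  process F: level=3
    F->B: in-degree(B)=0, level(B)=4, enqueue
  process B: level=4
All levels: A:0, B:4, C:1, D:2, E:2, F:3
level(F) = 3

Answer: 3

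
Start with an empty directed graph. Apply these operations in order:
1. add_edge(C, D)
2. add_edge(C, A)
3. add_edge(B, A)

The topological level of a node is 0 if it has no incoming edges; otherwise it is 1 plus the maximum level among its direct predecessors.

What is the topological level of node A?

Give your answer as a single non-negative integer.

Op 1: add_edge(C, D). Edges now: 1
Op 2: add_edge(C, A). Edges now: 2
Op 3: add_edge(B, A). Edges now: 3
Compute levels (Kahn BFS):
  sources (in-degree 0): B, C
  process B: level=0
    B->A: in-degree(A)=1, level(A)>=1
  process C: level=0
    C->A: in-degree(A)=0, level(A)=1, enqueue
    C->D: in-degree(D)=0, level(D)=1, enqueue
  process A: level=1
  process D: level=1
All levels: A:1, B:0, C:0, D:1
level(A) = 1

Answer: 1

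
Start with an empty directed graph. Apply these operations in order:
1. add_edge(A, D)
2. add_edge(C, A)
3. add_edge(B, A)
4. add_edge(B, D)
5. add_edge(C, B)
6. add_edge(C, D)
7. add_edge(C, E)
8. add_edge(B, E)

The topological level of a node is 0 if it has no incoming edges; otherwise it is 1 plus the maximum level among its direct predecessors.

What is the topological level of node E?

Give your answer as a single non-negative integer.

Op 1: add_edge(A, D). Edges now: 1
Op 2: add_edge(C, A). Edges now: 2
Op 3: add_edge(B, A). Edges now: 3
Op 4: add_edge(B, D). Edges now: 4
Op 5: add_edge(C, B). Edges now: 5
Op 6: add_edge(C, D). Edges now: 6
Op 7: add_edge(C, E). Edges now: 7
Op 8: add_edge(B, E). Edges now: 8
Compute levels (Kahn BFS):
  sources (in-degree 0): C
  process C: level=0
    C->A: in-degree(A)=1, level(A)>=1
    C->B: in-degree(B)=0, level(B)=1, enqueue
    C->D: in-degree(D)=2, level(D)>=1
    C->E: in-degree(E)=1, level(E)>=1
  process B: level=1
    B->A: in-degree(A)=0, level(A)=2, enqueue
    B->D: in-degree(D)=1, level(D)>=2
    B->E: in-degree(E)=0, level(E)=2, enqueue
  process A: level=2
    A->D: in-degree(D)=0, level(D)=3, enqueue
  process E: level=2
  process D: level=3
All levels: A:2, B:1, C:0, D:3, E:2
level(E) = 2

Answer: 2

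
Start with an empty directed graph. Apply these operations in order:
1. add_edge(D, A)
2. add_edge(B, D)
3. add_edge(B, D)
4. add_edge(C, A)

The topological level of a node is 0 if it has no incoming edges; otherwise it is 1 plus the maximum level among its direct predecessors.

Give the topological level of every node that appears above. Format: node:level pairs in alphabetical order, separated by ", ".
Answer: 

Answer: A:2, B:0, C:0, D:1

Derivation:
Op 1: add_edge(D, A). Edges now: 1
Op 2: add_edge(B, D). Edges now: 2
Op 3: add_edge(B, D) (duplicate, no change). Edges now: 2
Op 4: add_edge(C, A). Edges now: 3
Compute levels (Kahn BFS):
  sources (in-degree 0): B, C
  process B: level=0
    B->D: in-degree(D)=0, level(D)=1, enqueue
  process C: level=0
    C->A: in-degree(A)=1, level(A)>=1
  process D: level=1
    D->A: in-degree(A)=0, level(A)=2, enqueue
  process A: level=2
All levels: A:2, B:0, C:0, D:1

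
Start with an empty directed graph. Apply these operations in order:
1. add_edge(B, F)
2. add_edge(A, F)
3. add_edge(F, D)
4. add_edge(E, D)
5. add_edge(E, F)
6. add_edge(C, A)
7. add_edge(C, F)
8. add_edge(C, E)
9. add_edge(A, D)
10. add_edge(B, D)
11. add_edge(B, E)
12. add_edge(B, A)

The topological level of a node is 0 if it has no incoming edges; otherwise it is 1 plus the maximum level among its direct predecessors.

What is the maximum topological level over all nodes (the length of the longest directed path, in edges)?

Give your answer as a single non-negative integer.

Op 1: add_edge(B, F). Edges now: 1
Op 2: add_edge(A, F). Edges now: 2
Op 3: add_edge(F, D). Edges now: 3
Op 4: add_edge(E, D). Edges now: 4
Op 5: add_edge(E, F). Edges now: 5
Op 6: add_edge(C, A). Edges now: 6
Op 7: add_edge(C, F). Edges now: 7
Op 8: add_edge(C, E). Edges now: 8
Op 9: add_edge(A, D). Edges now: 9
Op 10: add_edge(B, D). Edges now: 10
Op 11: add_edge(B, E). Edges now: 11
Op 12: add_edge(B, A). Edges now: 12
Compute levels (Kahn BFS):
  sources (in-degree 0): B, C
  process B: level=0
    B->A: in-degree(A)=1, level(A)>=1
    B->D: in-degree(D)=3, level(D)>=1
    B->E: in-degree(E)=1, level(E)>=1
    B->F: in-degree(F)=3, level(F)>=1
  process C: level=0
    C->A: in-degree(A)=0, level(A)=1, enqueue
    C->E: in-degree(E)=0, level(E)=1, enqueue
    C->F: in-degree(F)=2, level(F)>=1
  process A: level=1
    A->D: in-degree(D)=2, level(D)>=2
    A->F: in-degree(F)=1, level(F)>=2
  process E: level=1
    E->D: in-degree(D)=1, level(D)>=2
    E->F: in-degree(F)=0, level(F)=2, enqueue
  process F: level=2
    F->D: in-degree(D)=0, level(D)=3, enqueue
  process D: level=3
All levels: A:1, B:0, C:0, D:3, E:1, F:2
max level = 3

Answer: 3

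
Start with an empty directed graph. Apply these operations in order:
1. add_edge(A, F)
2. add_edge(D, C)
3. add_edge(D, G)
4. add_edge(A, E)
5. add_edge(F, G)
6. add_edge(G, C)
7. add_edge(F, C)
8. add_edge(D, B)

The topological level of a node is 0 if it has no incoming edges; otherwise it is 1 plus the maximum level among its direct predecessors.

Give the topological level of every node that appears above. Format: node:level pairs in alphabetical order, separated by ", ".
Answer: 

Op 1: add_edge(A, F). Edges now: 1
Op 2: add_edge(D, C). Edges now: 2
Op 3: add_edge(D, G). Edges now: 3
Op 4: add_edge(A, E). Edges now: 4
Op 5: add_edge(F, G). Edges now: 5
Op 6: add_edge(G, C). Edges now: 6
Op 7: add_edge(F, C). Edges now: 7
Op 8: add_edge(D, B). Edges now: 8
Compute levels (Kahn BFS):
  sources (in-degree 0): A, D
  process A: level=0
    A->E: in-degree(E)=0, level(E)=1, enqueue
    A->F: in-degree(F)=0, level(F)=1, enqueue
  process D: level=0
    D->B: in-degree(B)=0, level(B)=1, enqueue
    D->C: in-degree(C)=2, level(C)>=1
    D->G: in-degree(G)=1, level(G)>=1
  process E: level=1
  process F: level=1
    F->C: in-degree(C)=1, level(C)>=2
    F->G: in-degree(G)=0, level(G)=2, enqueue
  process B: level=1
  process G: level=2
    G->C: in-degree(C)=0, level(C)=3, enqueue
  process C: level=3
All levels: A:0, B:1, C:3, D:0, E:1, F:1, G:2

Answer: A:0, B:1, C:3, D:0, E:1, F:1, G:2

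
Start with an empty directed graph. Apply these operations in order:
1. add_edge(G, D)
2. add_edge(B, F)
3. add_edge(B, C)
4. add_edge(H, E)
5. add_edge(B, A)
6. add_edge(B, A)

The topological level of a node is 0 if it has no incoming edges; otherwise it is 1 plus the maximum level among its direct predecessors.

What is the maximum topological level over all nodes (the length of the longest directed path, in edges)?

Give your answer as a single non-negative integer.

Answer: 1

Derivation:
Op 1: add_edge(G, D). Edges now: 1
Op 2: add_edge(B, F). Edges now: 2
Op 3: add_edge(B, C). Edges now: 3
Op 4: add_edge(H, E). Edges now: 4
Op 5: add_edge(B, A). Edges now: 5
Op 6: add_edge(B, A) (duplicate, no change). Edges now: 5
Compute levels (Kahn BFS):
  sources (in-degree 0): B, G, H
  process B: level=0
    B->A: in-degree(A)=0, level(A)=1, enqueue
    B->C: in-degree(C)=0, level(C)=1, enqueue
    B->F: in-degree(F)=0, level(F)=1, enqueue
  process G: level=0
    G->D: in-degree(D)=0, level(D)=1, enqueue
  process H: level=0
    H->E: in-degree(E)=0, level(E)=1, enqueue
  process A: level=1
  process C: level=1
  process F: level=1
  process D: level=1
  process E: level=1
All levels: A:1, B:0, C:1, D:1, E:1, F:1, G:0, H:0
max level = 1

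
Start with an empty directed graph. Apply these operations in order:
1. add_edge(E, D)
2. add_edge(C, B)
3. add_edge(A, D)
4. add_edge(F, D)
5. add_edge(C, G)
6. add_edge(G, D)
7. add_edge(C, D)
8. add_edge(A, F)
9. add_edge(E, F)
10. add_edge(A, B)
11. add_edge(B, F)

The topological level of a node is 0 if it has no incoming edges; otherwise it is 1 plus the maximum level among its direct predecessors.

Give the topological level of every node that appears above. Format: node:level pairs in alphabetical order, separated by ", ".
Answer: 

Answer: A:0, B:1, C:0, D:3, E:0, F:2, G:1

Derivation:
Op 1: add_edge(E, D). Edges now: 1
Op 2: add_edge(C, B). Edges now: 2
Op 3: add_edge(A, D). Edges now: 3
Op 4: add_edge(F, D). Edges now: 4
Op 5: add_edge(C, G). Edges now: 5
Op 6: add_edge(G, D). Edges now: 6
Op 7: add_edge(C, D). Edges now: 7
Op 8: add_edge(A, F). Edges now: 8
Op 9: add_edge(E, F). Edges now: 9
Op 10: add_edge(A, B). Edges now: 10
Op 11: add_edge(B, F). Edges now: 11
Compute levels (Kahn BFS):
  sources (in-degree 0): A, C, E
  process A: level=0
    A->B: in-degree(B)=1, level(B)>=1
    A->D: in-degree(D)=4, level(D)>=1
    A->F: in-degree(F)=2, level(F)>=1
  process C: level=0
    C->B: in-degree(B)=0, level(B)=1, enqueue
    C->D: in-degree(D)=3, level(D)>=1
    C->G: in-degree(G)=0, level(G)=1, enqueue
  process E: level=0
    E->D: in-degree(D)=2, level(D)>=1
    E->F: in-degree(F)=1, level(F)>=1
  process B: level=1
    B->F: in-degree(F)=0, level(F)=2, enqueue
  process G: level=1
    G->D: in-degree(D)=1, level(D)>=2
  process F: level=2
    F->D: in-degree(D)=0, level(D)=3, enqueue
  process D: level=3
All levels: A:0, B:1, C:0, D:3, E:0, F:2, G:1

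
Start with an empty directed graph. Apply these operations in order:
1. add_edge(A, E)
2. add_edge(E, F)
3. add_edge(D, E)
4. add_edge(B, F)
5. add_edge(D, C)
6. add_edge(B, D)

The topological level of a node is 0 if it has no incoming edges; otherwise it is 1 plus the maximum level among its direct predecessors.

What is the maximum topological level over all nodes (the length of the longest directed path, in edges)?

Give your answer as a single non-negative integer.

Answer: 3

Derivation:
Op 1: add_edge(A, E). Edges now: 1
Op 2: add_edge(E, F). Edges now: 2
Op 3: add_edge(D, E). Edges now: 3
Op 4: add_edge(B, F). Edges now: 4
Op 5: add_edge(D, C). Edges now: 5
Op 6: add_edge(B, D). Edges now: 6
Compute levels (Kahn BFS):
  sources (in-degree 0): A, B
  process A: level=0
    A->E: in-degree(E)=1, level(E)>=1
  process B: level=0
    B->D: in-degree(D)=0, level(D)=1, enqueue
    B->F: in-degree(F)=1, level(F)>=1
  process D: level=1
    D->C: in-degree(C)=0, level(C)=2, enqueue
    D->E: in-degree(E)=0, level(E)=2, enqueue
  process C: level=2
  process E: level=2
    E->F: in-degree(F)=0, level(F)=3, enqueue
  process F: level=3
All levels: A:0, B:0, C:2, D:1, E:2, F:3
max level = 3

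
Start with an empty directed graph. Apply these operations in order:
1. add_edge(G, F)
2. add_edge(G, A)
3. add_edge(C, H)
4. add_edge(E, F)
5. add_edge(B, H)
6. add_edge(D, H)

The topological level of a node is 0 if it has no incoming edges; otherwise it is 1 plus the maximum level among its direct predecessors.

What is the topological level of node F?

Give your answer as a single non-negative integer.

Op 1: add_edge(G, F). Edges now: 1
Op 2: add_edge(G, A). Edges now: 2
Op 3: add_edge(C, H). Edges now: 3
Op 4: add_edge(E, F). Edges now: 4
Op 5: add_edge(B, H). Edges now: 5
Op 6: add_edge(D, H). Edges now: 6
Compute levels (Kahn BFS):
  sources (in-degree 0): B, C, D, E, G
  process B: level=0
    B->H: in-degree(H)=2, level(H)>=1
  process C: level=0
    C->H: in-degree(H)=1, level(H)>=1
  process D: level=0
    D->H: in-degree(H)=0, level(H)=1, enqueue
  process E: level=0
    E->F: in-degree(F)=1, level(F)>=1
  process G: level=0
    G->A: in-degree(A)=0, level(A)=1, enqueue
    G->F: in-degree(F)=0, level(F)=1, enqueue
  process H: level=1
  process A: level=1
  process F: level=1
All levels: A:1, B:0, C:0, D:0, E:0, F:1, G:0, H:1
level(F) = 1

Answer: 1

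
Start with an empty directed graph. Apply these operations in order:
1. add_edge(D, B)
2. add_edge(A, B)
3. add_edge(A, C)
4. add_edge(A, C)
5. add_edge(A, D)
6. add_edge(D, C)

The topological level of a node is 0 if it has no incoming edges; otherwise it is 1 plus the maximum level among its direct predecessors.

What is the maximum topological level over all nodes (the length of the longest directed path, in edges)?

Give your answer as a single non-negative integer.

Op 1: add_edge(D, B). Edges now: 1
Op 2: add_edge(A, B). Edges now: 2
Op 3: add_edge(A, C). Edges now: 3
Op 4: add_edge(A, C) (duplicate, no change). Edges now: 3
Op 5: add_edge(A, D). Edges now: 4
Op 6: add_edge(D, C). Edges now: 5
Compute levels (Kahn BFS):
  sources (in-degree 0): A
  process A: level=0
    A->B: in-degree(B)=1, level(B)>=1
    A->C: in-degree(C)=1, level(C)>=1
    A->D: in-degree(D)=0, level(D)=1, enqueue
  process D: level=1
    D->B: in-degree(B)=0, level(B)=2, enqueue
    D->C: in-degree(C)=0, level(C)=2, enqueue
  process B: level=2
  process C: level=2
All levels: A:0, B:2, C:2, D:1
max level = 2

Answer: 2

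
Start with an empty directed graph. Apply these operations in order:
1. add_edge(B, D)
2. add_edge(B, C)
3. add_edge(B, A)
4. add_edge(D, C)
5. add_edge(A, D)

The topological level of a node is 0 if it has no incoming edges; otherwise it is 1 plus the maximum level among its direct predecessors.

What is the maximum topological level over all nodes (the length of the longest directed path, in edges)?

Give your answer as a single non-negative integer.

Op 1: add_edge(B, D). Edges now: 1
Op 2: add_edge(B, C). Edges now: 2
Op 3: add_edge(B, A). Edges now: 3
Op 4: add_edge(D, C). Edges now: 4
Op 5: add_edge(A, D). Edges now: 5
Compute levels (Kahn BFS):
  sources (in-degree 0): B
  process B: level=0
    B->A: in-degree(A)=0, level(A)=1, enqueue
    B->C: in-degree(C)=1, level(C)>=1
    B->D: in-degree(D)=1, level(D)>=1
  process A: level=1
    A->D: in-degree(D)=0, level(D)=2, enqueue
  process D: level=2
    D->C: in-degree(C)=0, level(C)=3, enqueue
  process C: level=3
All levels: A:1, B:0, C:3, D:2
max level = 3

Answer: 3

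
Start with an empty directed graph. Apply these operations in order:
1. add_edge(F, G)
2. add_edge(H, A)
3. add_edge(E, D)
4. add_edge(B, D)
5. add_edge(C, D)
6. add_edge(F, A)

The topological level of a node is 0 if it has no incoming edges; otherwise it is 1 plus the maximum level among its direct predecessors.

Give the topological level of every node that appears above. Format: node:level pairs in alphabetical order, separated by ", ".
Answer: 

Answer: A:1, B:0, C:0, D:1, E:0, F:0, G:1, H:0

Derivation:
Op 1: add_edge(F, G). Edges now: 1
Op 2: add_edge(H, A). Edges now: 2
Op 3: add_edge(E, D). Edges now: 3
Op 4: add_edge(B, D). Edges now: 4
Op 5: add_edge(C, D). Edges now: 5
Op 6: add_edge(F, A). Edges now: 6
Compute levels (Kahn BFS):
  sources (in-degree 0): B, C, E, F, H
  process B: level=0
    B->D: in-degree(D)=2, level(D)>=1
  process C: level=0
    C->D: in-degree(D)=1, level(D)>=1
  process E: level=0
    E->D: in-degree(D)=0, level(D)=1, enqueue
  process F: level=0
    F->A: in-degree(A)=1, level(A)>=1
    F->G: in-degree(G)=0, level(G)=1, enqueue
  process H: level=0
    H->A: in-degree(A)=0, level(A)=1, enqueue
  process D: level=1
  process G: level=1
  process A: level=1
All levels: A:1, B:0, C:0, D:1, E:0, F:0, G:1, H:0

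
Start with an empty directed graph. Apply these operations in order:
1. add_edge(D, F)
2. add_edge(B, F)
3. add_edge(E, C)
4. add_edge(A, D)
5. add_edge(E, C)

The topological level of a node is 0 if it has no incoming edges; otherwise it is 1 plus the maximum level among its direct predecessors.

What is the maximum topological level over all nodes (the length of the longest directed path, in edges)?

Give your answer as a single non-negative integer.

Answer: 2

Derivation:
Op 1: add_edge(D, F). Edges now: 1
Op 2: add_edge(B, F). Edges now: 2
Op 3: add_edge(E, C). Edges now: 3
Op 4: add_edge(A, D). Edges now: 4
Op 5: add_edge(E, C) (duplicate, no change). Edges now: 4
Compute levels (Kahn BFS):
  sources (in-degree 0): A, B, E
  process A: level=0
    A->D: in-degree(D)=0, level(D)=1, enqueue
  process B: level=0
    B->F: in-degree(F)=1, level(F)>=1
  process E: level=0
    E->C: in-degree(C)=0, level(C)=1, enqueue
  process D: level=1
    D->F: in-degree(F)=0, level(F)=2, enqueue
  process C: level=1
  process F: level=2
All levels: A:0, B:0, C:1, D:1, E:0, F:2
max level = 2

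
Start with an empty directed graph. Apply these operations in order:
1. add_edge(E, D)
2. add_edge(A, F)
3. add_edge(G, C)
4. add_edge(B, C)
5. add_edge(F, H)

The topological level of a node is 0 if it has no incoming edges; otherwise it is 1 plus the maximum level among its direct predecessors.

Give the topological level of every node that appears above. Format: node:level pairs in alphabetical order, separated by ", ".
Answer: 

Answer: A:0, B:0, C:1, D:1, E:0, F:1, G:0, H:2

Derivation:
Op 1: add_edge(E, D). Edges now: 1
Op 2: add_edge(A, F). Edges now: 2
Op 3: add_edge(G, C). Edges now: 3
Op 4: add_edge(B, C). Edges now: 4
Op 5: add_edge(F, H). Edges now: 5
Compute levels (Kahn BFS):
  sources (in-degree 0): A, B, E, G
  process A: level=0
    A->F: in-degree(F)=0, level(F)=1, enqueue
  process B: level=0
    B->C: in-degree(C)=1, level(C)>=1
  process E: level=0
    E->D: in-degree(D)=0, level(D)=1, enqueue
  process G: level=0
    G->C: in-degree(C)=0, level(C)=1, enqueue
  process F: level=1
    F->H: in-degree(H)=0, level(H)=2, enqueue
  process D: level=1
  process C: level=1
  process H: level=2
All levels: A:0, B:0, C:1, D:1, E:0, F:1, G:0, H:2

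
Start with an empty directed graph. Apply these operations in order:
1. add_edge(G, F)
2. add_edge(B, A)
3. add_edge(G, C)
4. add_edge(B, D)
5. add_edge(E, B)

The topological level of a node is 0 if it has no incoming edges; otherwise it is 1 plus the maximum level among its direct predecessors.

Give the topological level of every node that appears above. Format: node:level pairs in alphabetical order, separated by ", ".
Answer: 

Answer: A:2, B:1, C:1, D:2, E:0, F:1, G:0

Derivation:
Op 1: add_edge(G, F). Edges now: 1
Op 2: add_edge(B, A). Edges now: 2
Op 3: add_edge(G, C). Edges now: 3
Op 4: add_edge(B, D). Edges now: 4
Op 5: add_edge(E, B). Edges now: 5
Compute levels (Kahn BFS):
  sources (in-degree 0): E, G
  process E: level=0
    E->B: in-degree(B)=0, level(B)=1, enqueue
  process G: level=0
    G->C: in-degree(C)=0, level(C)=1, enqueue
    G->F: in-degree(F)=0, level(F)=1, enqueue
  process B: level=1
    B->A: in-degree(A)=0, level(A)=2, enqueue
    B->D: in-degree(D)=0, level(D)=2, enqueue
  process C: level=1
  process F: level=1
  process A: level=2
  process D: level=2
All levels: A:2, B:1, C:1, D:2, E:0, F:1, G:0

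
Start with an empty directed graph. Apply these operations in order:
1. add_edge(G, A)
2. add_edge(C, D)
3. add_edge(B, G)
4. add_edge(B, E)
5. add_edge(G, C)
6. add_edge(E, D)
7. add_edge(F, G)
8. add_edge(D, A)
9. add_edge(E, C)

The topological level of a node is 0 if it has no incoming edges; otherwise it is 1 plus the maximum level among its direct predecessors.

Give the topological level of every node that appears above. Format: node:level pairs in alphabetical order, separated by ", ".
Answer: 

Op 1: add_edge(G, A). Edges now: 1
Op 2: add_edge(C, D). Edges now: 2
Op 3: add_edge(B, G). Edges now: 3
Op 4: add_edge(B, E). Edges now: 4
Op 5: add_edge(G, C). Edges now: 5
Op 6: add_edge(E, D). Edges now: 6
Op 7: add_edge(F, G). Edges now: 7
Op 8: add_edge(D, A). Edges now: 8
Op 9: add_edge(E, C). Edges now: 9
Compute levels (Kahn BFS):
  sources (in-degree 0): B, F
  process B: level=0
    B->E: in-degree(E)=0, level(E)=1, enqueue
    B->G: in-degree(G)=1, level(G)>=1
  process F: level=0
    F->G: in-degree(G)=0, level(G)=1, enqueue
  process E: level=1
    E->C: in-degree(C)=1, level(C)>=2
    E->D: in-degree(D)=1, level(D)>=2
  process G: level=1
    G->A: in-degree(A)=1, level(A)>=2
    G->C: in-degree(C)=0, level(C)=2, enqueue
  process C: level=2
    C->D: in-degree(D)=0, level(D)=3, enqueue
  process D: level=3
    D->A: in-degree(A)=0, level(A)=4, enqueue
  process A: level=4
All levels: A:4, B:0, C:2, D:3, E:1, F:0, G:1

Answer: A:4, B:0, C:2, D:3, E:1, F:0, G:1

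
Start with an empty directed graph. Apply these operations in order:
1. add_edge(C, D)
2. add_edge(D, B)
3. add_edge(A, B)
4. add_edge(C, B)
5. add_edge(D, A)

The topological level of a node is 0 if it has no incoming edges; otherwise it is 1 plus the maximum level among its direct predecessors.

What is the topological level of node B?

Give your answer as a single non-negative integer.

Answer: 3

Derivation:
Op 1: add_edge(C, D). Edges now: 1
Op 2: add_edge(D, B). Edges now: 2
Op 3: add_edge(A, B). Edges now: 3
Op 4: add_edge(C, B). Edges now: 4
Op 5: add_edge(D, A). Edges now: 5
Compute levels (Kahn BFS):
  sources (in-degree 0): C
  process C: level=0
    C->B: in-degree(B)=2, level(B)>=1
    C->D: in-degree(D)=0, level(D)=1, enqueue
  process D: level=1
    D->A: in-degree(A)=0, level(A)=2, enqueue
    D->B: in-degree(B)=1, level(B)>=2
  process A: level=2
    A->B: in-degree(B)=0, level(B)=3, enqueue
  process B: level=3
All levels: A:2, B:3, C:0, D:1
level(B) = 3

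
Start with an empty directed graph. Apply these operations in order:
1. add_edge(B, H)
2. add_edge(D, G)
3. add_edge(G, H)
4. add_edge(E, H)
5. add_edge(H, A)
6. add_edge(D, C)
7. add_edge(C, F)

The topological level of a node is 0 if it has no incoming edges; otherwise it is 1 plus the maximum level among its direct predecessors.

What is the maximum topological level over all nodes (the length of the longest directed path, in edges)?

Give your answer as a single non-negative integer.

Op 1: add_edge(B, H). Edges now: 1
Op 2: add_edge(D, G). Edges now: 2
Op 3: add_edge(G, H). Edges now: 3
Op 4: add_edge(E, H). Edges now: 4
Op 5: add_edge(H, A). Edges now: 5
Op 6: add_edge(D, C). Edges now: 6
Op 7: add_edge(C, F). Edges now: 7
Compute levels (Kahn BFS):
  sources (in-degree 0): B, D, E
  process B: level=0
    B->H: in-degree(H)=2, level(H)>=1
  process D: level=0
    D->C: in-degree(C)=0, level(C)=1, enqueue
    D->G: in-degree(G)=0, level(G)=1, enqueue
  process E: level=0
    E->H: in-degree(H)=1, level(H)>=1
  process C: level=1
    C->F: in-degree(F)=0, level(F)=2, enqueue
  process G: level=1
    G->H: in-degree(H)=0, level(H)=2, enqueue
  process F: level=2
  process H: level=2
    H->A: in-degree(A)=0, level(A)=3, enqueue
  process A: level=3
All levels: A:3, B:0, C:1, D:0, E:0, F:2, G:1, H:2
max level = 3

Answer: 3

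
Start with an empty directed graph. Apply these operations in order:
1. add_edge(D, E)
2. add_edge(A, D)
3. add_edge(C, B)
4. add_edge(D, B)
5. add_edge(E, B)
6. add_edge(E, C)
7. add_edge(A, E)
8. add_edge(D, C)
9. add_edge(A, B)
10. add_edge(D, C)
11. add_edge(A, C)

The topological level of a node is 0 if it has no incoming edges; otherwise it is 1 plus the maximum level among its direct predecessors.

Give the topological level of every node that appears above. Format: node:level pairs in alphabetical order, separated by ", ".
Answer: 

Answer: A:0, B:4, C:3, D:1, E:2

Derivation:
Op 1: add_edge(D, E). Edges now: 1
Op 2: add_edge(A, D). Edges now: 2
Op 3: add_edge(C, B). Edges now: 3
Op 4: add_edge(D, B). Edges now: 4
Op 5: add_edge(E, B). Edges now: 5
Op 6: add_edge(E, C). Edges now: 6
Op 7: add_edge(A, E). Edges now: 7
Op 8: add_edge(D, C). Edges now: 8
Op 9: add_edge(A, B). Edges now: 9
Op 10: add_edge(D, C) (duplicate, no change). Edges now: 9
Op 11: add_edge(A, C). Edges now: 10
Compute levels (Kahn BFS):
  sources (in-degree 0): A
  process A: level=0
    A->B: in-degree(B)=3, level(B)>=1
    A->C: in-degree(C)=2, level(C)>=1
    A->D: in-degree(D)=0, level(D)=1, enqueue
    A->E: in-degree(E)=1, level(E)>=1
  process D: level=1
    D->B: in-degree(B)=2, level(B)>=2
    D->C: in-degree(C)=1, level(C)>=2
    D->E: in-degree(E)=0, level(E)=2, enqueue
  process E: level=2
    E->B: in-degree(B)=1, level(B)>=3
    E->C: in-degree(C)=0, level(C)=3, enqueue
  process C: level=3
    C->B: in-degree(B)=0, level(B)=4, enqueue
  process B: level=4
All levels: A:0, B:4, C:3, D:1, E:2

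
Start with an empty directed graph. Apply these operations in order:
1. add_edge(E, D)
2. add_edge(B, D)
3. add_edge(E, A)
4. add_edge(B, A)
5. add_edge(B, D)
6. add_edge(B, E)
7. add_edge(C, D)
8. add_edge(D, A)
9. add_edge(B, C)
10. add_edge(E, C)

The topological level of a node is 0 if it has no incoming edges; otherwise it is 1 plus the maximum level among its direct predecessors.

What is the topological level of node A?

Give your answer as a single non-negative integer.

Op 1: add_edge(E, D). Edges now: 1
Op 2: add_edge(B, D). Edges now: 2
Op 3: add_edge(E, A). Edges now: 3
Op 4: add_edge(B, A). Edges now: 4
Op 5: add_edge(B, D) (duplicate, no change). Edges now: 4
Op 6: add_edge(B, E). Edges now: 5
Op 7: add_edge(C, D). Edges now: 6
Op 8: add_edge(D, A). Edges now: 7
Op 9: add_edge(B, C). Edges now: 8
Op 10: add_edge(E, C). Edges now: 9
Compute levels (Kahn BFS):
  sources (in-degree 0): B
  process B: level=0
    B->A: in-degree(A)=2, level(A)>=1
    B->C: in-degree(C)=1, level(C)>=1
    B->D: in-degree(D)=2, level(D)>=1
    B->E: in-degree(E)=0, level(E)=1, enqueue
  process E: level=1
    E->A: in-degree(A)=1, level(A)>=2
    E->C: in-degree(C)=0, level(C)=2, enqueue
    E->D: in-degree(D)=1, level(D)>=2
  process C: level=2
    C->D: in-degree(D)=0, level(D)=3, enqueue
  process D: level=3
    D->A: in-degree(A)=0, level(A)=4, enqueue
  process A: level=4
All levels: A:4, B:0, C:2, D:3, E:1
level(A) = 4

Answer: 4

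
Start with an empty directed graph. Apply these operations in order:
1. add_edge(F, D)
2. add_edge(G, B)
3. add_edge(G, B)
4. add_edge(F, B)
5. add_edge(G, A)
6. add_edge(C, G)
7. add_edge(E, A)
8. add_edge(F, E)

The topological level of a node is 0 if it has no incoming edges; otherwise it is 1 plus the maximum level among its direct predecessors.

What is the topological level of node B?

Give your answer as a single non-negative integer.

Op 1: add_edge(F, D). Edges now: 1
Op 2: add_edge(G, B). Edges now: 2
Op 3: add_edge(G, B) (duplicate, no change). Edges now: 2
Op 4: add_edge(F, B). Edges now: 3
Op 5: add_edge(G, A). Edges now: 4
Op 6: add_edge(C, G). Edges now: 5
Op 7: add_edge(E, A). Edges now: 6
Op 8: add_edge(F, E). Edges now: 7
Compute levels (Kahn BFS):
  sources (in-degree 0): C, F
  process C: level=0
    C->G: in-degree(G)=0, level(G)=1, enqueue
  process F: level=0
    F->B: in-degree(B)=1, level(B)>=1
    F->D: in-degree(D)=0, level(D)=1, enqueue
    F->E: in-degree(E)=0, level(E)=1, enqueue
  process G: level=1
    G->A: in-degree(A)=1, level(A)>=2
    G->B: in-degree(B)=0, level(B)=2, enqueue
  process D: level=1
  process E: level=1
    E->A: in-degree(A)=0, level(A)=2, enqueue
  process B: level=2
  process A: level=2
All levels: A:2, B:2, C:0, D:1, E:1, F:0, G:1
level(B) = 2

Answer: 2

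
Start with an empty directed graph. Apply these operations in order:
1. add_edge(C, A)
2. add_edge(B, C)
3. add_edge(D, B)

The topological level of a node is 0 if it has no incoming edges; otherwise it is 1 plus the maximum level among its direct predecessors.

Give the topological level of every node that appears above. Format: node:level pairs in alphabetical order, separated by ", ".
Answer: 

Op 1: add_edge(C, A). Edges now: 1
Op 2: add_edge(B, C). Edges now: 2
Op 3: add_edge(D, B). Edges now: 3
Compute levels (Kahn BFS):
  sources (in-degree 0): D
  process D: level=0
    D->B: in-degree(B)=0, level(B)=1, enqueue
  process B: level=1
    B->C: in-degree(C)=0, level(C)=2, enqueue
  process C: level=2
    C->A: in-degree(A)=0, level(A)=3, enqueue
  process A: level=3
All levels: A:3, B:1, C:2, D:0

Answer: A:3, B:1, C:2, D:0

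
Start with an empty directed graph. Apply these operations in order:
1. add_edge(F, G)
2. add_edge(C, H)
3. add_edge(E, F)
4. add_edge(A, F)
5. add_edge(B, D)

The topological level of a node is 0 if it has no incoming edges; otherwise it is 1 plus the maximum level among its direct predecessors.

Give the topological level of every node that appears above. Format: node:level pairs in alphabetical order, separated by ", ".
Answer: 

Op 1: add_edge(F, G). Edges now: 1
Op 2: add_edge(C, H). Edges now: 2
Op 3: add_edge(E, F). Edges now: 3
Op 4: add_edge(A, F). Edges now: 4
Op 5: add_edge(B, D). Edges now: 5
Compute levels (Kahn BFS):
  sources (in-degree 0): A, B, C, E
  process A: level=0
    A->F: in-degree(F)=1, level(F)>=1
  process B: level=0
    B->D: in-degree(D)=0, level(D)=1, enqueue
  process C: level=0
    C->H: in-degree(H)=0, level(H)=1, enqueue
  process E: level=0
    E->F: in-degree(F)=0, level(F)=1, enqueue
  process D: level=1
  process H: level=1
  process F: level=1
    F->G: in-degree(G)=0, level(G)=2, enqueue
  process G: level=2
All levels: A:0, B:0, C:0, D:1, E:0, F:1, G:2, H:1

Answer: A:0, B:0, C:0, D:1, E:0, F:1, G:2, H:1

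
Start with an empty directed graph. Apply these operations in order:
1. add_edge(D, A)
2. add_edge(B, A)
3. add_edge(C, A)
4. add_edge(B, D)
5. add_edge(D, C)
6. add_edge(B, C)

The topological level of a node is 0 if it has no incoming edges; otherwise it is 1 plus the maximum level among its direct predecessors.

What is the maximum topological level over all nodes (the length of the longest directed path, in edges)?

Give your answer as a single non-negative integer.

Op 1: add_edge(D, A). Edges now: 1
Op 2: add_edge(B, A). Edges now: 2
Op 3: add_edge(C, A). Edges now: 3
Op 4: add_edge(B, D). Edges now: 4
Op 5: add_edge(D, C). Edges now: 5
Op 6: add_edge(B, C). Edges now: 6
Compute levels (Kahn BFS):
  sources (in-degree 0): B
  process B: level=0
    B->A: in-degree(A)=2, level(A)>=1
    B->C: in-degree(C)=1, level(C)>=1
    B->D: in-degree(D)=0, level(D)=1, enqueue
  process D: level=1
    D->A: in-degree(A)=1, level(A)>=2
    D->C: in-degree(C)=0, level(C)=2, enqueue
  process C: level=2
    C->A: in-degree(A)=0, level(A)=3, enqueue
  process A: level=3
All levels: A:3, B:0, C:2, D:1
max level = 3

Answer: 3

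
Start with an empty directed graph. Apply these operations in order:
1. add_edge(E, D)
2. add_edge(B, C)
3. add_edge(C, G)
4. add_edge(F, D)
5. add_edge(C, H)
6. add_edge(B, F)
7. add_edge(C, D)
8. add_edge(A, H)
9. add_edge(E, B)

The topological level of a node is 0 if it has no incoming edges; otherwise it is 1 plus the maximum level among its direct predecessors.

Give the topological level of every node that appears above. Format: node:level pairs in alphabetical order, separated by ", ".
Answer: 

Answer: A:0, B:1, C:2, D:3, E:0, F:2, G:3, H:3

Derivation:
Op 1: add_edge(E, D). Edges now: 1
Op 2: add_edge(B, C). Edges now: 2
Op 3: add_edge(C, G). Edges now: 3
Op 4: add_edge(F, D). Edges now: 4
Op 5: add_edge(C, H). Edges now: 5
Op 6: add_edge(B, F). Edges now: 6
Op 7: add_edge(C, D). Edges now: 7
Op 8: add_edge(A, H). Edges now: 8
Op 9: add_edge(E, B). Edges now: 9
Compute levels (Kahn BFS):
  sources (in-degree 0): A, E
  process A: level=0
    A->H: in-degree(H)=1, level(H)>=1
  process E: level=0
    E->B: in-degree(B)=0, level(B)=1, enqueue
    E->D: in-degree(D)=2, level(D)>=1
  process B: level=1
    B->C: in-degree(C)=0, level(C)=2, enqueue
    B->F: in-degree(F)=0, level(F)=2, enqueue
  process C: level=2
    C->D: in-degree(D)=1, level(D)>=3
    C->G: in-degree(G)=0, level(G)=3, enqueue
    C->H: in-degree(H)=0, level(H)=3, enqueue
  process F: level=2
    F->D: in-degree(D)=0, level(D)=3, enqueue
  process G: level=3
  process H: level=3
  process D: level=3
All levels: A:0, B:1, C:2, D:3, E:0, F:2, G:3, H:3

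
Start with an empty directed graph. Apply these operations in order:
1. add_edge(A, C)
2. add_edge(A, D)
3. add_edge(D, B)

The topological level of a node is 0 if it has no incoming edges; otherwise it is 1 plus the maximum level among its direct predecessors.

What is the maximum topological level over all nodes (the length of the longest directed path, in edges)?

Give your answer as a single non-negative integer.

Op 1: add_edge(A, C). Edges now: 1
Op 2: add_edge(A, D). Edges now: 2
Op 3: add_edge(D, B). Edges now: 3
Compute levels (Kahn BFS):
  sources (in-degree 0): A
  process A: level=0
    A->C: in-degree(C)=0, level(C)=1, enqueue
    A->D: in-degree(D)=0, level(D)=1, enqueue
  process C: level=1
  process D: level=1
    D->B: in-degree(B)=0, level(B)=2, enqueue
  process B: level=2
All levels: A:0, B:2, C:1, D:1
max level = 2

Answer: 2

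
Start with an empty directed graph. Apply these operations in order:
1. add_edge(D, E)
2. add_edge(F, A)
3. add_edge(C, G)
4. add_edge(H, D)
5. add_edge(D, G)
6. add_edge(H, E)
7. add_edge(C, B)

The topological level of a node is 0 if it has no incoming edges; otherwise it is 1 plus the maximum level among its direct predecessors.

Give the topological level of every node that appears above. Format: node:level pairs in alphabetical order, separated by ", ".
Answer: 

Answer: A:1, B:1, C:0, D:1, E:2, F:0, G:2, H:0

Derivation:
Op 1: add_edge(D, E). Edges now: 1
Op 2: add_edge(F, A). Edges now: 2
Op 3: add_edge(C, G). Edges now: 3
Op 4: add_edge(H, D). Edges now: 4
Op 5: add_edge(D, G). Edges now: 5
Op 6: add_edge(H, E). Edges now: 6
Op 7: add_edge(C, B). Edges now: 7
Compute levels (Kahn BFS):
  sources (in-degree 0): C, F, H
  process C: level=0
    C->B: in-degree(B)=0, level(B)=1, enqueue
    C->G: in-degree(G)=1, level(G)>=1
  process F: level=0
    F->A: in-degree(A)=0, level(A)=1, enqueue
  process H: level=0
    H->D: in-degree(D)=0, level(D)=1, enqueue
    H->E: in-degree(E)=1, level(E)>=1
  process B: level=1
  process A: level=1
  process D: level=1
    D->E: in-degree(E)=0, level(E)=2, enqueue
    D->G: in-degree(G)=0, level(G)=2, enqueue
  process E: level=2
  process G: level=2
All levels: A:1, B:1, C:0, D:1, E:2, F:0, G:2, H:0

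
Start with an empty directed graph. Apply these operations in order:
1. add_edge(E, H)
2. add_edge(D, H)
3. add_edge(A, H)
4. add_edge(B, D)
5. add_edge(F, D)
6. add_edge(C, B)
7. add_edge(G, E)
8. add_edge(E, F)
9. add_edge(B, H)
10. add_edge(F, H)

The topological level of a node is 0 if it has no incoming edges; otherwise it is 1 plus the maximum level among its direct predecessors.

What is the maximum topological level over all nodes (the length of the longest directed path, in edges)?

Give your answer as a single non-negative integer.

Answer: 4

Derivation:
Op 1: add_edge(E, H). Edges now: 1
Op 2: add_edge(D, H). Edges now: 2
Op 3: add_edge(A, H). Edges now: 3
Op 4: add_edge(B, D). Edges now: 4
Op 5: add_edge(F, D). Edges now: 5
Op 6: add_edge(C, B). Edges now: 6
Op 7: add_edge(G, E). Edges now: 7
Op 8: add_edge(E, F). Edges now: 8
Op 9: add_edge(B, H). Edges now: 9
Op 10: add_edge(F, H). Edges now: 10
Compute levels (Kahn BFS):
  sources (in-degree 0): A, C, G
  process A: level=0
    A->H: in-degree(H)=4, level(H)>=1
  process C: level=0
    C->B: in-degree(B)=0, level(B)=1, enqueue
  process G: level=0
    G->E: in-degree(E)=0, level(E)=1, enqueue
  process B: level=1
    B->D: in-degree(D)=1, level(D)>=2
    B->H: in-degree(H)=3, level(H)>=2
  process E: level=1
    E->F: in-degree(F)=0, level(F)=2, enqueue
    E->H: in-degree(H)=2, level(H)>=2
  process F: level=2
    F->D: in-degree(D)=0, level(D)=3, enqueue
    F->H: in-degree(H)=1, level(H)>=3
  process D: level=3
    D->H: in-degree(H)=0, level(H)=4, enqueue
  process H: level=4
All levels: A:0, B:1, C:0, D:3, E:1, F:2, G:0, H:4
max level = 4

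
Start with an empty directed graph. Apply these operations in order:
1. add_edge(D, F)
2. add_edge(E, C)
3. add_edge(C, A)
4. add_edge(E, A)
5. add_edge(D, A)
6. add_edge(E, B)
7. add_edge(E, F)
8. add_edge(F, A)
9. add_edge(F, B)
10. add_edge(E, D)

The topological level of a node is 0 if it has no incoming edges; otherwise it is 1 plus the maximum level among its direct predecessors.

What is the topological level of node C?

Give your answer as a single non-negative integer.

Answer: 1

Derivation:
Op 1: add_edge(D, F). Edges now: 1
Op 2: add_edge(E, C). Edges now: 2
Op 3: add_edge(C, A). Edges now: 3
Op 4: add_edge(E, A). Edges now: 4
Op 5: add_edge(D, A). Edges now: 5
Op 6: add_edge(E, B). Edges now: 6
Op 7: add_edge(E, F). Edges now: 7
Op 8: add_edge(F, A). Edges now: 8
Op 9: add_edge(F, B). Edges now: 9
Op 10: add_edge(E, D). Edges now: 10
Compute levels (Kahn BFS):
  sources (in-degree 0): E
  process E: level=0
    E->A: in-degree(A)=3, level(A)>=1
    E->B: in-degree(B)=1, level(B)>=1
    E->C: in-degree(C)=0, level(C)=1, enqueue
    E->D: in-degree(D)=0, level(D)=1, enqueue
    E->F: in-degree(F)=1, level(F)>=1
  process C: level=1
    C->A: in-degree(A)=2, level(A)>=2
  process D: level=1
    D->A: in-degree(A)=1, level(A)>=2
    D->F: in-degree(F)=0, level(F)=2, enqueue
  process F: level=2
    F->A: in-degree(A)=0, level(A)=3, enqueue
    F->B: in-degree(B)=0, level(B)=3, enqueue
  process A: level=3
  process B: level=3
All levels: A:3, B:3, C:1, D:1, E:0, F:2
level(C) = 1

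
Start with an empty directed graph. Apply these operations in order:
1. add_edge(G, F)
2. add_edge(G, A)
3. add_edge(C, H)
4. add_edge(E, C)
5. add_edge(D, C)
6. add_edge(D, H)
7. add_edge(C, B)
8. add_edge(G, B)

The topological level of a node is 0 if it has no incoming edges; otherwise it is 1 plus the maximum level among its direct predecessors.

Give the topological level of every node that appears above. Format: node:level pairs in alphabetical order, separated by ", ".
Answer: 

Answer: A:1, B:2, C:1, D:0, E:0, F:1, G:0, H:2

Derivation:
Op 1: add_edge(G, F). Edges now: 1
Op 2: add_edge(G, A). Edges now: 2
Op 3: add_edge(C, H). Edges now: 3
Op 4: add_edge(E, C). Edges now: 4
Op 5: add_edge(D, C). Edges now: 5
Op 6: add_edge(D, H). Edges now: 6
Op 7: add_edge(C, B). Edges now: 7
Op 8: add_edge(G, B). Edges now: 8
Compute levels (Kahn BFS):
  sources (in-degree 0): D, E, G
  process D: level=0
    D->C: in-degree(C)=1, level(C)>=1
    D->H: in-degree(H)=1, level(H)>=1
  process E: level=0
    E->C: in-degree(C)=0, level(C)=1, enqueue
  process G: level=0
    G->A: in-degree(A)=0, level(A)=1, enqueue
    G->B: in-degree(B)=1, level(B)>=1
    G->F: in-degree(F)=0, level(F)=1, enqueue
  process C: level=1
    C->B: in-degree(B)=0, level(B)=2, enqueue
    C->H: in-degree(H)=0, level(H)=2, enqueue
  process A: level=1
  process F: level=1
  process B: level=2
  process H: level=2
All levels: A:1, B:2, C:1, D:0, E:0, F:1, G:0, H:2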